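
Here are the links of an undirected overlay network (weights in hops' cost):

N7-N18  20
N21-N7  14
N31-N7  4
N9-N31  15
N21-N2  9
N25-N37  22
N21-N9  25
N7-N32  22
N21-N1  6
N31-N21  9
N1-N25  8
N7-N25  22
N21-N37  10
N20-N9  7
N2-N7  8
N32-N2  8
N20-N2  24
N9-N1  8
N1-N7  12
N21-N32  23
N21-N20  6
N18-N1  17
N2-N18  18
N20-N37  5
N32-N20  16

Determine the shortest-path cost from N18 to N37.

Enumerating some paths:
N18 - N1 - N21 - N20 - N37: 17+6+6+5 = 34
N18 - N1 - N21 - N37: 17+6+10 = 33
Cheapest is N18 - N1 - N21 - N37 at 33 hops' cost.

33 hops' cost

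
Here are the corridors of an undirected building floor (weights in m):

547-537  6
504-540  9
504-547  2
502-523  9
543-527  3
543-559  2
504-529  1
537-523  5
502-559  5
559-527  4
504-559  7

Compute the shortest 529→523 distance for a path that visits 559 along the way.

Shortest 529→559: 529–504–559 = 8
Best 559 to 523: 559–502–523 costing 14
Total via 559: 8 + 14 = 22 m.

22 m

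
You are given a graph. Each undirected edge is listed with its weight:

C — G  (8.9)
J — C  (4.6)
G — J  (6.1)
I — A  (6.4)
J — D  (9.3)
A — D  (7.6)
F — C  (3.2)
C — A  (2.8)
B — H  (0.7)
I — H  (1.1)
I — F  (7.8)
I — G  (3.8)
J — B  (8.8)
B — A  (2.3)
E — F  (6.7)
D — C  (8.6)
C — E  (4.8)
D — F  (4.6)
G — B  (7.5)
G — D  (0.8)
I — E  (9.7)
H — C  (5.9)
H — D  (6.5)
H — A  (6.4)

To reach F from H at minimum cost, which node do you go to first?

Enumerating some paths:
H → I → F: 1.1+7.8 = 8.9
H → C → F: 5.9+3.2 = 9.1
H → B → A → C → F: 0.7+2.3+2.8+3.2 = 9
The minimum is 8.9 via H → I → F.
So from H the first move is to I.

I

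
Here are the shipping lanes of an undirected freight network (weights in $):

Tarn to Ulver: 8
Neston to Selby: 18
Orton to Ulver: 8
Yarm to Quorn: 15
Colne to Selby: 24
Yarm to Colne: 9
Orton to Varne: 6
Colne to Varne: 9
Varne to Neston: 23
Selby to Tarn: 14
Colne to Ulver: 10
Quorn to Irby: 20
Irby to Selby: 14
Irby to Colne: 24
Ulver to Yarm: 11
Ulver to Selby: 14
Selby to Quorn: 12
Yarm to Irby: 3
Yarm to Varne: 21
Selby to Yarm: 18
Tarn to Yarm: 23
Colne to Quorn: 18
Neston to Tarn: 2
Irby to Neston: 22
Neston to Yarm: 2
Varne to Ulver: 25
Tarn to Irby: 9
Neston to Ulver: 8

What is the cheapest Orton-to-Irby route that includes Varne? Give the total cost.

Best Orton to Varne: Orton–Varne costing 6
Shortest Varne→Irby: Varne–Colne–Yarm–Irby = 21
Total via Varne: 6 + 21 = $27.

$27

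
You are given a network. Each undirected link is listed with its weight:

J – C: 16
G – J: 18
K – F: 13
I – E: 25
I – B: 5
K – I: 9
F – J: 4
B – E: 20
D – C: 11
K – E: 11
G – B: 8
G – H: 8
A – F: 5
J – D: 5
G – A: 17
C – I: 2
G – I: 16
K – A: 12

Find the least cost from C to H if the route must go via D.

42

Shortest C→D: C–D = 11
Best D to H: D–J–G–H costing 31
Total via D: 11 + 31 = 42.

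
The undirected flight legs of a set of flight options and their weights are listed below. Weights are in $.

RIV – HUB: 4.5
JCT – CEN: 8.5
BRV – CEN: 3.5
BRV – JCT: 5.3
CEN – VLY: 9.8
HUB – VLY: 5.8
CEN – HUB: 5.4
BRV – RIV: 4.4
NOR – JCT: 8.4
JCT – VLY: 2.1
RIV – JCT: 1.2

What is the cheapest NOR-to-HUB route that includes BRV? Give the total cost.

$22.6

Shortest NOR→BRV: NOR → JCT → BRV = 13.7
Shortest BRV→HUB: BRV → CEN → HUB = 8.9
Total via BRV: 13.7 + 8.9 = $22.6.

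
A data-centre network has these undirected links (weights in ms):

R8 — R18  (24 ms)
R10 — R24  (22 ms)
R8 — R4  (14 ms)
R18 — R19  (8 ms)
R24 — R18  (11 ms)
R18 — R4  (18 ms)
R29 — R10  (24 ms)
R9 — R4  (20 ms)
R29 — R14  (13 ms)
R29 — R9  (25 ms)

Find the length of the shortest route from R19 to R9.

46 ms

Running Dijkstra from R19:
R19: 0
R18: 8  (via R19)
R24: 19  (via R18)
R4: 26  (via R18)
R8: 32  (via R18)
R10: 41  (via R24)
R9: 46  (via R4)
Shortest route: R19–R18–R4–R9 = 46 ms.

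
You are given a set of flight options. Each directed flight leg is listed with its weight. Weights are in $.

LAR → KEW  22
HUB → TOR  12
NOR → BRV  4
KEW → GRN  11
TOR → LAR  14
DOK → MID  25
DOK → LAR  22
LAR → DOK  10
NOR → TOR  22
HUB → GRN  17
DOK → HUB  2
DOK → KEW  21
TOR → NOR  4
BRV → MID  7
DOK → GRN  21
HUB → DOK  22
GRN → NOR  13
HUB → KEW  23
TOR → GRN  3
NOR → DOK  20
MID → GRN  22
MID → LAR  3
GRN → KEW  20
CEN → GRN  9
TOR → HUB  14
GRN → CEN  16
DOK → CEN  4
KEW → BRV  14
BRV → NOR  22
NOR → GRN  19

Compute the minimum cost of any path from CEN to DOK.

Enumerating some paths:
CEN - GRN - KEW - BRV - MID - LAR - DOK: 9+20+14+7+3+10 = 63
CEN - GRN - NOR - TOR - LAR - DOK: 9+13+22+14+10 = 68
CEN - GRN - NOR - DOK: 9+13+20 = 42
CEN - GRN - NOR - BRV - MID - LAR - DOK: 9+13+4+7+3+10 = 46
Cheapest is CEN - GRN - NOR - DOK at $42.

$42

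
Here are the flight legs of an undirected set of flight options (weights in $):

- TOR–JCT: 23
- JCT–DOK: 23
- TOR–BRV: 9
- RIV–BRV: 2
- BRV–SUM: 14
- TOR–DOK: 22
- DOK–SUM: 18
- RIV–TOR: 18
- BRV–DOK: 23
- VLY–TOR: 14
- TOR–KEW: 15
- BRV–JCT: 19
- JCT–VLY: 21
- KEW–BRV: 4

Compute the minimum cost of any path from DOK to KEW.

Candidate routes:
DOK - TOR - BRV - KEW: 22+9+4 = 35
DOK - BRV - KEW: 23+4 = 27
The minimum is $27 via DOK - BRV - KEW.

$27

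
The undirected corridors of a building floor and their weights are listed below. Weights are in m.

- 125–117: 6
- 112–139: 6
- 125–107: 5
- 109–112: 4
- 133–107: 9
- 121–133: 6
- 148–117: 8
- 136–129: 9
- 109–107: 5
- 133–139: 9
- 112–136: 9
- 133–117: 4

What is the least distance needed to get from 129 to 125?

32 m

Compare a few routes:
129 - 136 - 112 - 109 - 107 - 133 - 117 - 125: 9+9+4+5+9+4+6 = 46
129 - 136 - 112 - 109 - 107 - 125: 9+9+4+5+5 = 32
129 - 136 - 112 - 139 - 133 - 117 - 125: 9+9+6+9+4+6 = 43
The minimum is 32 m via 129 - 136 - 112 - 109 - 107 - 125.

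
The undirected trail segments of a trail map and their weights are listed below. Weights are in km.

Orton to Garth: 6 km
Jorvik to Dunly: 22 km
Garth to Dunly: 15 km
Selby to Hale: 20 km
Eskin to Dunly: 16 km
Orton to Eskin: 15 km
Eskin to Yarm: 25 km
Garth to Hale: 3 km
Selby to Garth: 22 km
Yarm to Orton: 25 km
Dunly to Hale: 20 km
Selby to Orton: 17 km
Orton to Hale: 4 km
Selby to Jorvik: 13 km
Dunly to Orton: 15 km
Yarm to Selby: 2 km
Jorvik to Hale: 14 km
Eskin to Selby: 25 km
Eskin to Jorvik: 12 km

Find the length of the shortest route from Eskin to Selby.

25 km

Running Dijkstra from Eskin:
Eskin: 0
Jorvik: 12  (via Eskin)
Orton: 15  (via Eskin)
Dunly: 16  (via Eskin)
Hale: 19  (via Orton)
Garth: 21  (via Orton)
Yarm: 25  (via Eskin)
Selby: 25  (via Eskin)
Shortest route: Eskin–Selby = 25 km.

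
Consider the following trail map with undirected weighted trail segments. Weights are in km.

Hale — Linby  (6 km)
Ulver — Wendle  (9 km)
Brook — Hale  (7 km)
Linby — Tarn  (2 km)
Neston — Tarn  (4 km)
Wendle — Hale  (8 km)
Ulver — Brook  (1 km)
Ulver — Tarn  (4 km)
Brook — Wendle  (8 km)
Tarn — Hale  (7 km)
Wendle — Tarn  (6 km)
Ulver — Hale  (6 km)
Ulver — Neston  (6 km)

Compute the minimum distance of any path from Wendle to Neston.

Settle nodes by increasing distance from Wendle:
Wendle: 0
Tarn: 6  (via Wendle)
Hale: 8  (via Wendle)
Linby: 8  (via Tarn)
Brook: 8  (via Wendle)
Ulver: 9  (via Wendle)
Neston: 10  (via Tarn)
Shortest route: Wendle–Tarn–Neston = 10 km.

10 km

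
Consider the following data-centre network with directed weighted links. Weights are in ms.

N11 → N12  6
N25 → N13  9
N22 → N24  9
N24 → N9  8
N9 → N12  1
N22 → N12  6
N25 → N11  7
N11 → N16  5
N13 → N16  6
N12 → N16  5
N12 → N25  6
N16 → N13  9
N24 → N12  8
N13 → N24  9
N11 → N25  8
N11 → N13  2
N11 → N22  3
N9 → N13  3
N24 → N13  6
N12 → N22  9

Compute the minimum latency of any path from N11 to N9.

19 ms

Running Dijkstra from N11:
N11: 0
N13: 2  (via N11)
N22: 3  (via N11)
N16: 5  (via N11)
N12: 6  (via N11)
N25: 8  (via N11)
N24: 11  (via N13)
N9: 19  (via N24)
Shortest route: N11–N13–N24–N9 = 19 ms.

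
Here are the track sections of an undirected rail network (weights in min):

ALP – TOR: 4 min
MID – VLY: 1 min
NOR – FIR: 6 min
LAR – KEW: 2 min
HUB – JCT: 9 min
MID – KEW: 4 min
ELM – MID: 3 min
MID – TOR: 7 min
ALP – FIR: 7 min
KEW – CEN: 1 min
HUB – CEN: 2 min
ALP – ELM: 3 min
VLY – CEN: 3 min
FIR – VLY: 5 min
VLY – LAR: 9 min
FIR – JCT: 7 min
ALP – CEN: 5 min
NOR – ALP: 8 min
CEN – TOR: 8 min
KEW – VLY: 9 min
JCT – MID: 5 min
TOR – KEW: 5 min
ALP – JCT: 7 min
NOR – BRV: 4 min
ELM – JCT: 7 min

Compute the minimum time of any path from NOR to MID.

Compare a few routes:
NOR–ALP–ELM–MID: 8+3+3 = 14
NOR–FIR–VLY–MID: 6+5+1 = 12
NOR–ALP–CEN–VLY–MID: 8+5+3+1 = 17
Cheapest is NOR–FIR–VLY–MID at 12 min.

12 min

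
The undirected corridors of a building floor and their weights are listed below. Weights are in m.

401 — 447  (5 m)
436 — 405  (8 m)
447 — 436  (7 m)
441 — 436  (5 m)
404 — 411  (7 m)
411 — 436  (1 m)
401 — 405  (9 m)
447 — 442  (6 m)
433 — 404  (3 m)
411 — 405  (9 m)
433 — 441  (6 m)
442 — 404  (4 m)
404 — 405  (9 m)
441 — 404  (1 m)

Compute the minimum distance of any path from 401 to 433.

Shortest distances from 401:
401: 0
447: 5  (via 401)
405: 9  (via 401)
442: 11  (via 447)
436: 12  (via 447)
411: 13  (via 436)
404: 15  (via 442)
441: 16  (via 404)
433: 18  (via 404)
Shortest route: 401 → 447 → 442 → 404 → 433 = 18 m.

18 m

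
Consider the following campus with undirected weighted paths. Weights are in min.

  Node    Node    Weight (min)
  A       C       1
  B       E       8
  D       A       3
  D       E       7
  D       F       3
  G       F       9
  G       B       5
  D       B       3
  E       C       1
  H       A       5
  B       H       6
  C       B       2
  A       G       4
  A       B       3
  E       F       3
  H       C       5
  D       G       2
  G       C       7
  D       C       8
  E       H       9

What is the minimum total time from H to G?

Compare a few routes:
H–A–G: 5+4 = 9
H–A–D–G: 5+3+2 = 10
The minimum is 9 min via H–A–G.

9 min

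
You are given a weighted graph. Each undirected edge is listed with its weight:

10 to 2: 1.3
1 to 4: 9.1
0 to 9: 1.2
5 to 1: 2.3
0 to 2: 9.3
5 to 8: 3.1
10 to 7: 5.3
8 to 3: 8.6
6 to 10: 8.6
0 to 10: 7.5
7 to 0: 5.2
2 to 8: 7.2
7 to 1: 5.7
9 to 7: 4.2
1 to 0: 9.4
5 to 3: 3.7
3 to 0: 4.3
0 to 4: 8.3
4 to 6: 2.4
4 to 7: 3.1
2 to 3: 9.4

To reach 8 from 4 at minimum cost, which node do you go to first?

Candidate routes:
4 → 1 → 5 → 8: 9.1+2.3+3.1 = 14.5
4 → 7 → 1 → 5 → 8: 3.1+5.7+2.3+3.1 = 14.2
The minimum is 14.2 via 4 → 7 → 1 → 5 → 8.
So from 4 the first move is to 7.

7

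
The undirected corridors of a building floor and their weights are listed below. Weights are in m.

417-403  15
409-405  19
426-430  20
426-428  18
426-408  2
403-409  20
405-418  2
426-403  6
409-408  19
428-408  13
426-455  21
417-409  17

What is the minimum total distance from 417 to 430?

41 m

Settle nodes by increasing distance from 417:
417: 0
403: 15  (via 417)
409: 17  (via 417)
426: 21  (via 403)
408: 23  (via 426)
428: 36  (via 408)
405: 36  (via 409)
418: 38  (via 405)
430: 41  (via 426)
Shortest route: 417–403–426–430 = 41 m.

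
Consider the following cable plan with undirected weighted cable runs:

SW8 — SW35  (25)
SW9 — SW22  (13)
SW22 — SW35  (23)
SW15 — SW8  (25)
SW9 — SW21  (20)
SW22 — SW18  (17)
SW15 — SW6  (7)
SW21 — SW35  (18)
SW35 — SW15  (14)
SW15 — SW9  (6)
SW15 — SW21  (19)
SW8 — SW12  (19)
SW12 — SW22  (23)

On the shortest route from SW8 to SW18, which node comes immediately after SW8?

SW12

Compare a few routes:
SW8 → SW35 → SW15 → SW9 → SW22 → SW18: 25+14+6+13+17 = 75
SW8 → SW12 → SW22 → SW18: 19+23+17 = 59
SW8 → SW15 → SW9 → SW22 → SW18: 25+6+13+17 = 61
SW8 → SW35 → SW22 → SW18: 25+23+17 = 65
Cheapest is SW8 → SW12 → SW22 → SW18 at 59.
So from SW8 the first move is to SW12.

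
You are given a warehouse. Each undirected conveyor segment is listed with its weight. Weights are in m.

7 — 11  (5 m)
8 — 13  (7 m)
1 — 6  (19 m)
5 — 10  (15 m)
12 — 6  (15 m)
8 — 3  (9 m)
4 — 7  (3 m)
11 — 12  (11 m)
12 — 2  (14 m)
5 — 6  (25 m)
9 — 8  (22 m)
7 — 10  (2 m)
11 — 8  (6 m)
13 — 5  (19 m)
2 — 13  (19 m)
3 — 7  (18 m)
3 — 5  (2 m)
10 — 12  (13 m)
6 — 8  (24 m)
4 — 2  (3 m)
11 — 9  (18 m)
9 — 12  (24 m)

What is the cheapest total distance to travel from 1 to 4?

51 m

Running Dijkstra from 1:
1: 0
6: 19  (via 1)
12: 34  (via 6)
8: 43  (via 6)
5: 44  (via 6)
11: 45  (via 12)
3: 46  (via 5)
10: 47  (via 12)
2: 48  (via 12)
7: 49  (via 10)
13: 50  (via 8)
4: 51  (via 2)
Shortest route: 1–6–12–2–4 = 51 m.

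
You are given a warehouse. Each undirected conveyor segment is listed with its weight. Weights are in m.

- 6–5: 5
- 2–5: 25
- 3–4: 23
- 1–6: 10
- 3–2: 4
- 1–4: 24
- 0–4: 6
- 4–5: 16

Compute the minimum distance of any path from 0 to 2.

Enumerating some paths:
0–4–5–2: 6+16+25 = 47
0–4–1–6–5–2: 6+24+10+5+25 = 70
0–4–3–2: 6+23+4 = 33
Cheapest is 0–4–3–2 at 33 m.

33 m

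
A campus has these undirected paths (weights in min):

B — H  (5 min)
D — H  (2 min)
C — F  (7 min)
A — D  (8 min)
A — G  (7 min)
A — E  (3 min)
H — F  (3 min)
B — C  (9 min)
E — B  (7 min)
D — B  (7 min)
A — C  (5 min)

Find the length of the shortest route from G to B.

17 min

Settle nodes by increasing distance from G:
G: 0
A: 7  (via G)
E: 10  (via A)
C: 12  (via A)
D: 15  (via A)
B: 17  (via E)
Shortest route: G–A–E–B = 17 min.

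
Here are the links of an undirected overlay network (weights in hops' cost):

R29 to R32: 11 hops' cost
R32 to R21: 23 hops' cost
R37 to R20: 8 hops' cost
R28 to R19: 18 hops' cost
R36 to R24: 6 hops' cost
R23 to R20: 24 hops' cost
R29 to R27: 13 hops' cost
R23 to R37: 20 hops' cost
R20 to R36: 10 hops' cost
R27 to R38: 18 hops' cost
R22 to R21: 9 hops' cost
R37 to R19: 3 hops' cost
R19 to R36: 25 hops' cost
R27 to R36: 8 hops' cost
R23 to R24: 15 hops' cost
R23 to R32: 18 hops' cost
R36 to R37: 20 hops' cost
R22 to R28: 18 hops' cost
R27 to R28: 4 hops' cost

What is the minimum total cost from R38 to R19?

40 hops' cost

Candidate routes:
R38 - R27 - R36 - R20 - R37 - R19: 18+8+10+8+3 = 47
R38 - R27 - R28 - R19: 18+4+18 = 40
The minimum is 40 hops' cost via R38 - R27 - R28 - R19.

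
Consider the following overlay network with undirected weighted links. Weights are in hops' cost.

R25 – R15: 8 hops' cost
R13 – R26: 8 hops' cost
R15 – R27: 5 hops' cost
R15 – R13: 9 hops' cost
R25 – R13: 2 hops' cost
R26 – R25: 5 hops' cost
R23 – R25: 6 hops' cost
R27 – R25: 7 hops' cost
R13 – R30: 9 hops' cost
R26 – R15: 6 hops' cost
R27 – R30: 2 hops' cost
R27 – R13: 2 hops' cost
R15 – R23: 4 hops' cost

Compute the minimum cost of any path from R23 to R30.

Candidate routes:
R23–R25–R13–R27–R30: 6+2+2+2 = 12
R23–R25–R27–R30: 6+7+2 = 15
R23–R15–R27–R30: 4+5+2 = 11
Cheapest is R23–R15–R27–R30 at 11 hops' cost.

11 hops' cost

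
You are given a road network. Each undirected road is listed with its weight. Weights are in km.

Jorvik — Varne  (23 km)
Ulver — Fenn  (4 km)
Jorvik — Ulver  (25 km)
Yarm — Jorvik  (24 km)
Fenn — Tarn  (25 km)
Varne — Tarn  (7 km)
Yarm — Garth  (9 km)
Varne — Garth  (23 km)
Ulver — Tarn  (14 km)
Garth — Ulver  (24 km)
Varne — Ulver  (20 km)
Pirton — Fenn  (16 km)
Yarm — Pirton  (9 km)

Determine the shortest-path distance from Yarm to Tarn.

Shortest distances from Yarm:
Yarm: 0
Pirton: 9  (via Yarm)
Garth: 9  (via Yarm)
Jorvik: 24  (via Yarm)
Fenn: 25  (via Pirton)
Ulver: 29  (via Fenn)
Varne: 32  (via Garth)
Tarn: 39  (via Varne)
Shortest route: Yarm–Garth–Varne–Tarn = 39 km.

39 km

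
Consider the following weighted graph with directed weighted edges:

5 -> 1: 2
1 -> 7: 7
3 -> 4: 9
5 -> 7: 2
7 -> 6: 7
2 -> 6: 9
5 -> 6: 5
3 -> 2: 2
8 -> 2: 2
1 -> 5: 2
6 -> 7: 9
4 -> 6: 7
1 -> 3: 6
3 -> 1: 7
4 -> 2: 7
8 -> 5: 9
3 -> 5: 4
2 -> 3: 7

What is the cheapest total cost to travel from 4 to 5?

18

Enumerating some paths:
4 - 2 - 3 - 1 - 5: 7+7+7+2 = 23
4 - 2 - 3 - 5: 7+7+4 = 18
Cheapest is 4 - 2 - 3 - 5 at 18.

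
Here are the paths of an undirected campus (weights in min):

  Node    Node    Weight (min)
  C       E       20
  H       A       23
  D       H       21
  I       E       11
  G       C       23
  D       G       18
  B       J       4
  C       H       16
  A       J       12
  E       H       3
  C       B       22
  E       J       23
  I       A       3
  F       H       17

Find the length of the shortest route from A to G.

Candidate routes:
A–I–E–H–C–G: 3+11+3+16+23 = 56
A–I–E–C–G: 3+11+20+23 = 57
The minimum is 56 min via A–I–E–H–C–G.

56 min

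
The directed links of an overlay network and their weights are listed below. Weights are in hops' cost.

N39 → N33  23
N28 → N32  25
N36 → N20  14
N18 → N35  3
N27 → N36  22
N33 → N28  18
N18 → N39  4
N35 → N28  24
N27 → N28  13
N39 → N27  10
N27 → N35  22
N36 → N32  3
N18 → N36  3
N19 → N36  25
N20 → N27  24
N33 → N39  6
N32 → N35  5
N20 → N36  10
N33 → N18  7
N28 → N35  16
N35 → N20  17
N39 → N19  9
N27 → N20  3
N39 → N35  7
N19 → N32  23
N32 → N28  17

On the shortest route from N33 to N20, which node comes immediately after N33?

Enumerating some paths:
N33–N18–N36–N20: 7+3+14 = 24
N33–N18–N39–N27–N20: 7+4+10+3 = 24
N33–N39–N27–N20: 6+10+3 = 19
Cheapest is N33–N39–N27–N20 at 19 hops' cost.
So from N33 the first move is to N39.

N39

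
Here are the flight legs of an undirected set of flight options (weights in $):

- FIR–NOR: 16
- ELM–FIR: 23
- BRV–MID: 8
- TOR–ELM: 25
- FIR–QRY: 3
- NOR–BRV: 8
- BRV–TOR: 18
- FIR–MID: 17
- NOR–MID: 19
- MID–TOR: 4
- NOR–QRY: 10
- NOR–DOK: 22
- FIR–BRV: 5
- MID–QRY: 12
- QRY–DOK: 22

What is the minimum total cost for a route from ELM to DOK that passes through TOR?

$63

Best ELM to TOR: ELM–TOR costing 25
Shortest TOR→DOK: TOR–MID–QRY–DOK = 38
Total via TOR: 25 + 38 = $63.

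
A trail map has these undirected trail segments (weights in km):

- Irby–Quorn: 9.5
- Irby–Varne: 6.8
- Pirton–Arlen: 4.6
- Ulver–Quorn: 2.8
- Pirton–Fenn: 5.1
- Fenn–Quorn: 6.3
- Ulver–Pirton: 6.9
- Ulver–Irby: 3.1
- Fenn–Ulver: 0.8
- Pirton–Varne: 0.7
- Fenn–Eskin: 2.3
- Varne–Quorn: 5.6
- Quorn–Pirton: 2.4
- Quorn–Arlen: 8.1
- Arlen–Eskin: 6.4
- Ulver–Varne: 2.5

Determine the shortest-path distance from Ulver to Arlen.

7.8 km

Running Dijkstra from Ulver:
Ulver: 0
Fenn: 0.8  (via Ulver)
Varne: 2.5  (via Ulver)
Quorn: 2.8  (via Ulver)
Eskin: 3.1  (via Fenn)
Irby: 3.1  (via Ulver)
Pirton: 3.2  (via Varne)
Arlen: 7.8  (via Pirton)
Shortest route: Ulver–Varne–Pirton–Arlen = 7.8 km.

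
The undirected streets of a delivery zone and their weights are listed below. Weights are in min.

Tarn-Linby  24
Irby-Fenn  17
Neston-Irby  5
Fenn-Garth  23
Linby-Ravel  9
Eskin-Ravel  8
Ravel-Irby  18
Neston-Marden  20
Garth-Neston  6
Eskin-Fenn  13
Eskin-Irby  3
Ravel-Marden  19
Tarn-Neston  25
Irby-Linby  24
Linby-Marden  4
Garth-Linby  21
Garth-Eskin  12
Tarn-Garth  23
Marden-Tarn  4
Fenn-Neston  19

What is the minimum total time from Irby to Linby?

20 min

Enumerating some paths:
Irby–Eskin–Ravel–Linby: 3+8+9 = 20
Irby–Linby: 24 = 24
Cheapest is Irby–Eskin–Ravel–Linby at 20 min.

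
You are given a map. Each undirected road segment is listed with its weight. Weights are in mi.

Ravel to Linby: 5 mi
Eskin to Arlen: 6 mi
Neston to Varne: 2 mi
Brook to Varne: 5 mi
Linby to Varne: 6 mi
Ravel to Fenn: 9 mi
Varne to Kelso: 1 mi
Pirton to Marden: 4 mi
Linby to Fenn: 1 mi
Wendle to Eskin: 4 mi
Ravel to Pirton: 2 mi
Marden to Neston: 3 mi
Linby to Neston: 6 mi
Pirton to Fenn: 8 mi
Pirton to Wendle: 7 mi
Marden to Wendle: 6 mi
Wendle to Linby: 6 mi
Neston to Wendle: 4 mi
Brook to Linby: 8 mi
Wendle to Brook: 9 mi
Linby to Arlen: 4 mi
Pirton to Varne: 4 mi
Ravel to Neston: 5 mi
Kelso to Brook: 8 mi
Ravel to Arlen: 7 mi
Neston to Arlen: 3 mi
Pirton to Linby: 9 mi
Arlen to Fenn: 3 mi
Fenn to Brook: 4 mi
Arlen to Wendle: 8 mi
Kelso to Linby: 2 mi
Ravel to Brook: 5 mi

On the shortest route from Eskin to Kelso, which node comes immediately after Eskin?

Wendle

Candidate routes:
Eskin - Arlen - Linby - Kelso: 6+4+2 = 12
Eskin - Arlen - Fenn - Linby - Kelso: 6+3+1+2 = 12
Eskin - Wendle - Neston - Varne - Kelso: 4+4+2+1 = 11
The minimum is 11 mi via Eskin - Wendle - Neston - Varne - Kelso.
So from Eskin the first move is to Wendle.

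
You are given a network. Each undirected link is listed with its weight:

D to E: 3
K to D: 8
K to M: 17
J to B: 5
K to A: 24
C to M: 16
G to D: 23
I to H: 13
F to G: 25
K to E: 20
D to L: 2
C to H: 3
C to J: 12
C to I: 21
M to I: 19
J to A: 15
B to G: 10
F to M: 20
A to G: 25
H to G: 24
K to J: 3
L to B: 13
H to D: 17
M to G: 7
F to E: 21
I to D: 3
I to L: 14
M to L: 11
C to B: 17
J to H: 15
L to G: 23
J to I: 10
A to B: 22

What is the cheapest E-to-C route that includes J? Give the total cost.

Best E to J: E–D–K–J costing 14
Best J to C: J–C costing 12
Total via J: 14 + 12 = 26.

26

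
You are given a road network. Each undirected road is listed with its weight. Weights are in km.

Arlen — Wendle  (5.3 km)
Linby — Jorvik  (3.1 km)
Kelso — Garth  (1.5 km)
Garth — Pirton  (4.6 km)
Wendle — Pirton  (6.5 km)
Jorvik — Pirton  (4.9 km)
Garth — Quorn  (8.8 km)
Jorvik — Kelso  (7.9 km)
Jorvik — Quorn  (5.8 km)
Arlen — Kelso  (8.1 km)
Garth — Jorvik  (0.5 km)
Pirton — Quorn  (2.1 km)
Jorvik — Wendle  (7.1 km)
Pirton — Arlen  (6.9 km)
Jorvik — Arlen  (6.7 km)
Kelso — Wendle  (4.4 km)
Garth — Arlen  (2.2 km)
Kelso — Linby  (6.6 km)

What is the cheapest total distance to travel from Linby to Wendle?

Compare a few routes:
Linby–Jorvik–Wendle: 3.1+7.1 = 10.2
Linby–Jorvik–Garth–Kelso–Wendle: 3.1+0.5+1.5+4.4 = 9.5
The minimum is 9.5 km via Linby–Jorvik–Garth–Kelso–Wendle.

9.5 km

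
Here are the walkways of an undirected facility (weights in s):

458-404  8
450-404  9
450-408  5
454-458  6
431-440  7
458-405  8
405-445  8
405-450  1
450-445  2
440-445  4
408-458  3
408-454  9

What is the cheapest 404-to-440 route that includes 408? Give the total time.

22 s

Best 404 to 408: 404 → 458 → 408 costing 11
Best 408 to 440: 408 → 450 → 445 → 440 costing 11
Total via 408: 11 + 11 = 22 s.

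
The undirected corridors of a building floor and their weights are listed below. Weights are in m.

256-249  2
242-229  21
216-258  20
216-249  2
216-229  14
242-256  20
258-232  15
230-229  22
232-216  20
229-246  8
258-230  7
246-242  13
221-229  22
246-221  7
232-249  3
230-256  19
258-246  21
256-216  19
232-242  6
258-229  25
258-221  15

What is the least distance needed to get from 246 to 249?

Compare a few routes:
246 - 242 - 232 - 249: 13+6+3 = 22
246 - 229 - 216 - 249: 8+14+2 = 24
The minimum is 22 m via 246 - 242 - 232 - 249.

22 m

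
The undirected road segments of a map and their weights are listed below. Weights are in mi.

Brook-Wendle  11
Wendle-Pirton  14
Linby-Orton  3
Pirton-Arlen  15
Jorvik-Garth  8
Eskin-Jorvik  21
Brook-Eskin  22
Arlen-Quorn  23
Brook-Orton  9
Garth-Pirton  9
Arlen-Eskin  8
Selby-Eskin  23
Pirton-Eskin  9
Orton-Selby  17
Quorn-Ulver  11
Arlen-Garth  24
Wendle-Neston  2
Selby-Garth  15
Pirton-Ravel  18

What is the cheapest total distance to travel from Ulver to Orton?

Enumerating some paths:
Ulver - Quorn - Arlen - Eskin - Selby - Orton: 11+23+8+23+17 = 82
Ulver - Quorn - Arlen - Eskin - Brook - Orton: 11+23+8+22+9 = 73
The minimum is 73 mi via Ulver - Quorn - Arlen - Eskin - Brook - Orton.

73 mi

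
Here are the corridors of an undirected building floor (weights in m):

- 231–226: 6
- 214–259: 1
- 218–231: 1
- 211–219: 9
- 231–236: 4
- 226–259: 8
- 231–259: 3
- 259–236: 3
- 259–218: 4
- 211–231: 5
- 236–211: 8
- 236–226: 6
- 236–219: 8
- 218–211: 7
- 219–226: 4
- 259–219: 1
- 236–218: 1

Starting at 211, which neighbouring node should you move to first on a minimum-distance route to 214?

Compare a few routes:
211 → 231 → 218 → 236 → 259 → 214: 5+1+1+3+1 = 11
211 → 231 → 218 → 259 → 214: 5+1+4+1 = 11
211 → 231 → 259 → 214: 5+3+1 = 9
The minimum is 9 m via 211 → 231 → 259 → 214.
So from 211 the first move is to 231.

231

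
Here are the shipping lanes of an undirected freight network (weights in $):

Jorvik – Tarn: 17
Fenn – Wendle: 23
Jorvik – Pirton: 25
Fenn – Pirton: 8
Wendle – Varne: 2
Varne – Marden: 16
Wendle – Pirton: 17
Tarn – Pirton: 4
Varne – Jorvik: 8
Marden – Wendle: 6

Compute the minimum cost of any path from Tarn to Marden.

$27

Compare a few routes:
Tarn - Pirton - Wendle - Marden: 4+17+6 = 27
Tarn - Jorvik - Varne - Wendle - Marden: 17+8+2+6 = 33
The minimum is $27 via Tarn - Pirton - Wendle - Marden.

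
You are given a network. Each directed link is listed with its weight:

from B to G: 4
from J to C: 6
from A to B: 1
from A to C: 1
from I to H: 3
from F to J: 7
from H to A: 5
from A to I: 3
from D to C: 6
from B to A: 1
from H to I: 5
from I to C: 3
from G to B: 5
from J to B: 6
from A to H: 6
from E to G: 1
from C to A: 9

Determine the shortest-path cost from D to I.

Settle nodes by increasing distance from D:
D: 0
C: 6  (via D)
A: 15  (via C)
B: 16  (via A)
I: 18  (via A)
Shortest route: D → C → A → I = 18.

18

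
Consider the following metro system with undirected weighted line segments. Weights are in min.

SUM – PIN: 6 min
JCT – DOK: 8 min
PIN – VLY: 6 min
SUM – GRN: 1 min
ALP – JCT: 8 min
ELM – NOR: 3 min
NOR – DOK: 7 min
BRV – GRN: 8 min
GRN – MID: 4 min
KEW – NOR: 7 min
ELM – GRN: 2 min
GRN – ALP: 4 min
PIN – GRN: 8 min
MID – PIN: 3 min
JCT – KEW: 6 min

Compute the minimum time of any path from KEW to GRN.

Compare a few routes:
KEW–NOR–ELM–GRN: 7+3+2 = 12
KEW–JCT–ALP–GRN: 6+8+4 = 18
The minimum is 12 min via KEW–NOR–ELM–GRN.

12 min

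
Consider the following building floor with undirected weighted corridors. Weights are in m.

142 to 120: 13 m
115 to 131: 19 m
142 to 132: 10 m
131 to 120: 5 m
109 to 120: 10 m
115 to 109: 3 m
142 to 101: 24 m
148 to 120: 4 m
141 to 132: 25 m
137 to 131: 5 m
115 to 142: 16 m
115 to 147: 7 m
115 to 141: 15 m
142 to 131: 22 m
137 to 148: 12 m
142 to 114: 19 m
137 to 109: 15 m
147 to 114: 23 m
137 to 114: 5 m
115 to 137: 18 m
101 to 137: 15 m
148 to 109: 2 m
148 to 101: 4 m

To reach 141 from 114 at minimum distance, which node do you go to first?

137

Compare a few routes:
114–137–148–109–115–141: 5+12+2+3+15 = 37
114–137–115–141: 5+18+15 = 38
Cheapest is 114–137–148–109–115–141 at 37 m.
So from 114 the first move is to 137.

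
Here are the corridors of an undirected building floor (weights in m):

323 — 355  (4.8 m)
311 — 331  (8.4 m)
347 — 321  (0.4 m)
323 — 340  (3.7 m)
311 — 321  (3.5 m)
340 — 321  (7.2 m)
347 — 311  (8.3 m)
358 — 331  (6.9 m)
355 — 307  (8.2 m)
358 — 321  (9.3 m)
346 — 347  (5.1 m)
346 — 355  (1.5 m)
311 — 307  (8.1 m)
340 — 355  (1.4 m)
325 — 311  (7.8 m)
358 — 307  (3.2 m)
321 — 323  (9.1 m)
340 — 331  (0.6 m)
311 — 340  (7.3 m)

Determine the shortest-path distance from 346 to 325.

16.8 m

Enumerating some paths:
346–355–340–331–311–325: 1.5+1.4+0.6+8.4+7.8 = 19.7
346–347–321–311–325: 5.1+0.4+3.5+7.8 = 16.8
346–355–340–311–325: 1.5+1.4+7.3+7.8 = 18
346–347–311–325: 5.1+8.3+7.8 = 21.2
The minimum is 16.8 m via 346–347–321–311–325.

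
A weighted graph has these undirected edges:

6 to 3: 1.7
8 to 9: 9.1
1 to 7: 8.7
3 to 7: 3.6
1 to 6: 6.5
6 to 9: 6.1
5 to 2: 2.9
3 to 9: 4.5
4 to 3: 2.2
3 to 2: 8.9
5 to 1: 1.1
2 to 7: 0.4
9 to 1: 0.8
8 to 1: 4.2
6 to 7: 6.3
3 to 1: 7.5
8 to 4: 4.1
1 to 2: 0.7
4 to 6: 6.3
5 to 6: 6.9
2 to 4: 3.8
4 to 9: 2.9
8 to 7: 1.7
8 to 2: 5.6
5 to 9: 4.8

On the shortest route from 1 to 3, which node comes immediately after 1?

Enumerating some paths:
1–9–3: 0.8+4.5 = 5.3
1–2–7–3: 0.7+0.4+3.6 = 4.7
Cheapest is 1–2–7–3 at 4.7.
So from 1 the first move is to 2.

2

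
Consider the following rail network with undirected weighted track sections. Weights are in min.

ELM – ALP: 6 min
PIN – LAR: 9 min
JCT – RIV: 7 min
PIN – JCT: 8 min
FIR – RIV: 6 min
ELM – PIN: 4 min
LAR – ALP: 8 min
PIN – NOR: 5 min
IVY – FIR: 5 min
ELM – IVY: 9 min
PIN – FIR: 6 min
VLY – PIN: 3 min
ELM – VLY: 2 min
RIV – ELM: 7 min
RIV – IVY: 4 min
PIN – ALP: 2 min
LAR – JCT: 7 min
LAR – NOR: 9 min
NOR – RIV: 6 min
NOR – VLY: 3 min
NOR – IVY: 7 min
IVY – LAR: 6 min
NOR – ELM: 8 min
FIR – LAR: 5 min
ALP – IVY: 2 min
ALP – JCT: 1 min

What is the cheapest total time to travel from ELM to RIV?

7 min

Enumerating some paths:
ELM - RIV: 7 = 7
ELM - VLY - NOR - RIV: 2+3+6 = 11
Cheapest is ELM - RIV at 7 min.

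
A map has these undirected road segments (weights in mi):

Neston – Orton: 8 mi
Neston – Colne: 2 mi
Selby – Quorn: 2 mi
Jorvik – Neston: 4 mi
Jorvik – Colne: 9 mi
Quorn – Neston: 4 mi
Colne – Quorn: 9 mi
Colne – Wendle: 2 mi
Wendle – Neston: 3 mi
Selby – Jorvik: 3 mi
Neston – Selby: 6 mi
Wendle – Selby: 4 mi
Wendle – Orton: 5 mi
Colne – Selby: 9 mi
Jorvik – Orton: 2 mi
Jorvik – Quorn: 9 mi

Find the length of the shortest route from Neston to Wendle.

Enumerating some paths:
Neston–Wendle: 3 = 3
Neston–Colne–Wendle: 2+2 = 4
Cheapest is Neston–Wendle at 3 mi.

3 mi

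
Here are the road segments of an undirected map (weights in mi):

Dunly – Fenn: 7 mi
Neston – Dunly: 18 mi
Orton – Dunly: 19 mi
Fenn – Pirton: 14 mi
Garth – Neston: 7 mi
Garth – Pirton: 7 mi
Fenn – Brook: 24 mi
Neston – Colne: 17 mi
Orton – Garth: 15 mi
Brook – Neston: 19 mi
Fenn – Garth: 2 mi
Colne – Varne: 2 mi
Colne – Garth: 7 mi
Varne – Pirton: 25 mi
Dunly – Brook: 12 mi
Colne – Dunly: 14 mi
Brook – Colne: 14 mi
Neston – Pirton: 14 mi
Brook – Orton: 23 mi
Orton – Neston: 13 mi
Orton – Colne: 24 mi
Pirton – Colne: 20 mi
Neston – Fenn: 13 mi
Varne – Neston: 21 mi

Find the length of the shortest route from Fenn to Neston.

9 mi

Candidate routes:
Fenn–Garth–Neston: 2+7 = 9
Fenn–Neston: 13 = 13
Cheapest is Fenn–Garth–Neston at 9 mi.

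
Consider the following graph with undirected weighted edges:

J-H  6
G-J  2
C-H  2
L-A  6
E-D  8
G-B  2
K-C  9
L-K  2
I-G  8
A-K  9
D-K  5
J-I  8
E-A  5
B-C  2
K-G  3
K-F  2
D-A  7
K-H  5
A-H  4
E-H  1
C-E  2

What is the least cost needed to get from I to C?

Enumerating some paths:
I–J–H–E–C: 8+6+1+2 = 17
I–J–G–B–C: 8+2+2+2 = 14
I–G–B–C: 8+2+2 = 12
I–J–H–C: 8+6+2 = 16
Cheapest is I–G–B–C at 12.

12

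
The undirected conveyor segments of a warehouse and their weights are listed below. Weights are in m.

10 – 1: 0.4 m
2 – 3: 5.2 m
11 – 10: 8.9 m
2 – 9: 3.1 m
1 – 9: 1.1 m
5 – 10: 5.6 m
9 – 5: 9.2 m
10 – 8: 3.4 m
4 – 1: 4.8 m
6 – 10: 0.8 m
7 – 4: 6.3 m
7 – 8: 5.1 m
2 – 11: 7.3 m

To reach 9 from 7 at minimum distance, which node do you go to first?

Compare a few routes:
7 - 4 - 1 - 9: 6.3+4.8+1.1 = 12.2
7 - 8 - 10 - 1 - 9: 5.1+3.4+0.4+1.1 = 10
Cheapest is 7 - 8 - 10 - 1 - 9 at 10 m.
So from 7 the first move is to 8.

8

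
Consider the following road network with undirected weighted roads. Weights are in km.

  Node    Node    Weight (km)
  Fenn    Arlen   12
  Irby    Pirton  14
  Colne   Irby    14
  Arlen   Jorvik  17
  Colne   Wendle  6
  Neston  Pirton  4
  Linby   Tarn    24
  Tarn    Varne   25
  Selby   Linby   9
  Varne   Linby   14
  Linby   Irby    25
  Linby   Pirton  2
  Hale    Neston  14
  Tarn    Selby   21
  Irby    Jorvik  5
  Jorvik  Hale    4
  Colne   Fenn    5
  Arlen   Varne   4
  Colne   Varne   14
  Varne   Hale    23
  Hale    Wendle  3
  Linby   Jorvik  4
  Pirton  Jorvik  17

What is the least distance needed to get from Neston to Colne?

23 km

Shortest distances from Neston:
Neston: 0
Pirton: 4  (via Neston)
Linby: 6  (via Pirton)
Jorvik: 10  (via Linby)
Hale: 14  (via Neston)
Selby: 15  (via Linby)
Irby: 15  (via Jorvik)
Wendle: 17  (via Hale)
Varne: 20  (via Linby)
Colne: 23  (via Wendle)
Shortest route: Neston → Hale → Wendle → Colne = 23 km.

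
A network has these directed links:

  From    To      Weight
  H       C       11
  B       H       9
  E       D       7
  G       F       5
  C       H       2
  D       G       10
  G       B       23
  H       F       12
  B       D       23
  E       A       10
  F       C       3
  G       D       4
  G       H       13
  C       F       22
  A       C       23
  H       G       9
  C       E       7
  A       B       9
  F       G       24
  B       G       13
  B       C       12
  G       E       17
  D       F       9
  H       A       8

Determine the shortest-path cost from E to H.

Compare a few routes:
E → D → G → F → C → H: 7+10+5+3+2 = 27
E → D → F → C → H: 7+9+3+2 = 21
E → A → B → H: 10+9+9 = 28
Cheapest is E → D → F → C → H at 21.

21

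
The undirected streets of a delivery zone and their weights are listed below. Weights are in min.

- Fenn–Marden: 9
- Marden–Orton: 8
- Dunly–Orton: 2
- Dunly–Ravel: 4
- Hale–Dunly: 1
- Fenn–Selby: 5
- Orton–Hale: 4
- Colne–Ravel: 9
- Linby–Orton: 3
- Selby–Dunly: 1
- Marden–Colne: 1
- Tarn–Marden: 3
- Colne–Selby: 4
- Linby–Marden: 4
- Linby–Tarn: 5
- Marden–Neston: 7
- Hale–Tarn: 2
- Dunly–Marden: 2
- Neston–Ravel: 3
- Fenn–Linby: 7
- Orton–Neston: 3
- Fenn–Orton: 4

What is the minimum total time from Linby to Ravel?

9 min

Shortest distances from Linby:
Linby: 0
Orton: 3  (via Linby)
Marden: 4  (via Linby)
Colne: 5  (via Marden)
Tarn: 5  (via Linby)
Dunly: 5  (via Orton)
Selby: 6  (via Dunly)
Hale: 6  (via Dunly)
Neston: 6  (via Orton)
Fenn: 7  (via Linby)
Ravel: 9  (via Dunly)
Shortest route: Linby → Orton → Dunly → Ravel = 9 min.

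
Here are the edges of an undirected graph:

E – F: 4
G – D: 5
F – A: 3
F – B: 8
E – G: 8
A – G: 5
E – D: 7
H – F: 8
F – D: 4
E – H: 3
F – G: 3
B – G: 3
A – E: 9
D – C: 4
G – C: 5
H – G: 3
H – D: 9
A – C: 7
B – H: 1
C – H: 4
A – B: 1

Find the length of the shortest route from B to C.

Shortest distances from B:
B: 0
A: 1  (via B)
H: 1  (via B)
G: 3  (via B)
E: 4  (via H)
F: 4  (via A)
C: 5  (via H)
Shortest route: B → H → C = 5.

5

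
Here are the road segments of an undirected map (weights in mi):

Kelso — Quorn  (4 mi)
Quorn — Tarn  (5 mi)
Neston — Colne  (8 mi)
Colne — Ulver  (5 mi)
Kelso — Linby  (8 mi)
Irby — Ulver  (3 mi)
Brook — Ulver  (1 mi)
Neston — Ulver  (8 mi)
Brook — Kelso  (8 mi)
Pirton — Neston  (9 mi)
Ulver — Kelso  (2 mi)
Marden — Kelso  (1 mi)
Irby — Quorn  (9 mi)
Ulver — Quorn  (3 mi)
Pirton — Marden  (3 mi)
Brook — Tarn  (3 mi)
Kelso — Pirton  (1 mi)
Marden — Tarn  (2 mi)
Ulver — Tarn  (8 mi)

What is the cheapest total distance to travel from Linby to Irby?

13 mi

Candidate routes:
Linby - Kelso - Marden - Tarn - Brook - Ulver - Irby: 8+1+2+3+1+3 = 18
Linby - Kelso - Quorn - Ulver - Irby: 8+4+3+3 = 18
Linby - Kelso - Ulver - Irby: 8+2+3 = 13
Cheapest is Linby - Kelso - Ulver - Irby at 13 mi.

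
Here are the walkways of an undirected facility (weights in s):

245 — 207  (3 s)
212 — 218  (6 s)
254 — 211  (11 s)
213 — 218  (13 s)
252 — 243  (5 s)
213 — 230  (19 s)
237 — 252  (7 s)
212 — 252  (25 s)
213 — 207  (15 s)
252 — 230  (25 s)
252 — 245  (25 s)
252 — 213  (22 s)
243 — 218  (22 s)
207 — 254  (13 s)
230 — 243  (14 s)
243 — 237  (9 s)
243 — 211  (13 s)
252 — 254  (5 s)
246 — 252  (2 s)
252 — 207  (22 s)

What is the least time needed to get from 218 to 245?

Shortest distances from 218:
218: 0
212: 6  (via 218)
213: 13  (via 218)
243: 22  (via 218)
252: 27  (via 243)
207: 28  (via 213)
246: 29  (via 252)
245: 31  (via 207)
Shortest route: 218–213–207–245 = 31 s.

31 s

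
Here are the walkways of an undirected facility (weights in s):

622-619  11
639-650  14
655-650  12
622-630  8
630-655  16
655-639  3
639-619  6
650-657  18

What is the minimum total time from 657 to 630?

46 s

Shortest distances from 657:
657: 0
650: 18  (via 657)
655: 30  (via 650)
639: 32  (via 650)
619: 38  (via 639)
630: 46  (via 655)
Shortest route: 657 → 650 → 655 → 630 = 46 s.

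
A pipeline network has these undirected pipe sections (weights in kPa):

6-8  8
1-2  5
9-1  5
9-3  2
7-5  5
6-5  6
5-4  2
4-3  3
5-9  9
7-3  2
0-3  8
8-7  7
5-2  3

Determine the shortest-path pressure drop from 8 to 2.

15 kPa

Candidate routes:
8–6–5–2: 8+6+3 = 17
8–7–5–2: 7+5+3 = 15
The minimum is 15 kPa via 8–7–5–2.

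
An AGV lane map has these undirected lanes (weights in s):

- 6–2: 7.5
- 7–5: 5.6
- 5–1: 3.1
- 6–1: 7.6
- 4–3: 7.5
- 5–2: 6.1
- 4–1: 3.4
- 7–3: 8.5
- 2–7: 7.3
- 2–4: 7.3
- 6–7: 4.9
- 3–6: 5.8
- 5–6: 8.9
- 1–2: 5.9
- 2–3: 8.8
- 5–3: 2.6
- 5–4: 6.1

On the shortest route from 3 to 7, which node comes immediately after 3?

5

Candidate routes:
3–6–7: 5.8+4.9 = 10.7
3–7: 8.5 = 8.5
3–5–7: 2.6+5.6 = 8.2
The minimum is 8.2 s via 3–5–7.
So from 3 the first move is to 5.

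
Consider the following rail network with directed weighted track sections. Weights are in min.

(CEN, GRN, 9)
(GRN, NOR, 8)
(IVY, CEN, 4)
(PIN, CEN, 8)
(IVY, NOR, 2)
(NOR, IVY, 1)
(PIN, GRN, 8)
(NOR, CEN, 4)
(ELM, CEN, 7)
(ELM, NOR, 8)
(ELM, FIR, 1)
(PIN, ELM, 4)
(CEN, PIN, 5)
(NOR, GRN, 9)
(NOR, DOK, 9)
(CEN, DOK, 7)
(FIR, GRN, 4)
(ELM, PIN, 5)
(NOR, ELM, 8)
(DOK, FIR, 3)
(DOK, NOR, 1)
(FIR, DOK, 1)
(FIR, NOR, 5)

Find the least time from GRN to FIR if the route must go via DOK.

Best GRN to DOK: GRN–NOR–DOK costing 17
Shortest DOK→FIR: DOK–FIR = 3
Total via DOK: 17 + 3 = 20 min.

20 min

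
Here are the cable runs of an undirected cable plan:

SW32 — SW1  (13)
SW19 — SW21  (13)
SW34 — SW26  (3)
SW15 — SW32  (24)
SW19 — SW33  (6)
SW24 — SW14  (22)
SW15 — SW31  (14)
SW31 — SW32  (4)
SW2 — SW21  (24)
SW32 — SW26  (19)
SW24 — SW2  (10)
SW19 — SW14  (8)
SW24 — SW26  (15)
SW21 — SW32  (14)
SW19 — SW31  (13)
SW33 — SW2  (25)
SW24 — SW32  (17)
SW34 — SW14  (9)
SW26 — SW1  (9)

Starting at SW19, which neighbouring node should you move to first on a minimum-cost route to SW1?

Compare a few routes:
SW19 → SW31 → SW32 → SW1: 13+4+13 = 30
SW19 → SW14 → SW34 → SW26 → SW1: 8+9+3+9 = 29
Cheapest is SW19 → SW14 → SW34 → SW26 → SW1 at 29.
So from SW19 the first move is to SW14.

SW14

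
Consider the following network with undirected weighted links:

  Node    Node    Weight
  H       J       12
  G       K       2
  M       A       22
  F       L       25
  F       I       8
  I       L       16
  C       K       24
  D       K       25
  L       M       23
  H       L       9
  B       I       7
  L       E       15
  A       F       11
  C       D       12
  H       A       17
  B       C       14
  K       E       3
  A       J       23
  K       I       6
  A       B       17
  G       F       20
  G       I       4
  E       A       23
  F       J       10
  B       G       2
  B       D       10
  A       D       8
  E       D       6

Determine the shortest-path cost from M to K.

Candidate routes:
M - A - D - E - K: 22+8+6+3 = 39
M - A - D - B - G - K: 22+8+10+2+2 = 44
M - L - E - K: 23+15+3 = 41
M - A - B - G - K: 22+17+2+2 = 43
The minimum is 39 via M - A - D - E - K.

39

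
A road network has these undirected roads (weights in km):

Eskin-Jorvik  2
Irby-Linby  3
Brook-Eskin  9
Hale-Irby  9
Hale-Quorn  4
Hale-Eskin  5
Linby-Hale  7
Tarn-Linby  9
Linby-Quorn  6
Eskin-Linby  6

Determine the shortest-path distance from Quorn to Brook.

Shortest distances from Quorn:
Quorn: 0
Hale: 4  (via Quorn)
Linby: 6  (via Quorn)
Eskin: 9  (via Hale)
Irby: 9  (via Linby)
Jorvik: 11  (via Eskin)
Tarn: 15  (via Linby)
Brook: 18  (via Eskin)
Shortest route: Quorn–Hale–Eskin–Brook = 18 km.

18 km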